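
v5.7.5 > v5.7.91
False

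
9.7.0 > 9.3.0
True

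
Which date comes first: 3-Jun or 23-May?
23-May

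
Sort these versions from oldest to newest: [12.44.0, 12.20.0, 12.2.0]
[12.2.0, 12.20.0, 12.44.0]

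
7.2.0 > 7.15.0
False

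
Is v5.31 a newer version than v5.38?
No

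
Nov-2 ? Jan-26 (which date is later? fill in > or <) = >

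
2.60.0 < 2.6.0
False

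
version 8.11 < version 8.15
True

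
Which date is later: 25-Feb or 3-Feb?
25-Feb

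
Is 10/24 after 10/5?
Yes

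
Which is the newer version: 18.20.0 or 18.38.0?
18.38.0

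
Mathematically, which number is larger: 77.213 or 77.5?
77.5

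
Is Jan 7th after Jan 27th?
No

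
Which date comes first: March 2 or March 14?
March 2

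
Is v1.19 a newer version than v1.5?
Yes. Version numbers are compared segment by segment as integers, not as decimals: minor version 19 > 5, so v1.19 > v1.5 (even though the decimal 1.19 < 1.5).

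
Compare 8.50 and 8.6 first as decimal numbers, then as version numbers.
As decimals: 8.50 < 8.6. As versions: v8.50 > v8.6 (minor version 50 > 6).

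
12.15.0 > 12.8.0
True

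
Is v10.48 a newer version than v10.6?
Yes. Version numbers are compared segment by segment as integers, not as decimals: minor version 48 > 6, so v10.48 > v10.6 (even though the decimal 10.48 < 10.6).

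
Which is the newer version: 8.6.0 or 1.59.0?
8.6.0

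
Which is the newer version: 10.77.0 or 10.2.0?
10.77.0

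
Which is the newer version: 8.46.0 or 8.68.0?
8.68.0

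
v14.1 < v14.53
True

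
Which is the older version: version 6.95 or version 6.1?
version 6.1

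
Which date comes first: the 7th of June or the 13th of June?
the 7th of June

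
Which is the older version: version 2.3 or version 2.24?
version 2.3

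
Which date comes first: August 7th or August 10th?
August 7th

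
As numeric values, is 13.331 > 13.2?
True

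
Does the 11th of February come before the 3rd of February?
No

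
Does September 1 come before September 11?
Yes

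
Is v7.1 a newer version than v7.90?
No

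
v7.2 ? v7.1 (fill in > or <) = >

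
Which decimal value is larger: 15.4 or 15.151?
15.4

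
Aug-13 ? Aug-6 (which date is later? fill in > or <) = >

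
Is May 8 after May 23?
No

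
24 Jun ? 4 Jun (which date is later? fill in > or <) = >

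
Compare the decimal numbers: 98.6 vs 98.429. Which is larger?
98.6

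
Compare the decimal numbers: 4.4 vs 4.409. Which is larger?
4.409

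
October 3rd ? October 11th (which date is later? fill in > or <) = <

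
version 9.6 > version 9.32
False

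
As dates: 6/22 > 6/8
True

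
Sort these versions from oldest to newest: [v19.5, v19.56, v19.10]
[v19.5, v19.10, v19.56]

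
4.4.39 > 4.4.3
True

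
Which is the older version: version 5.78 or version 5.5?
version 5.5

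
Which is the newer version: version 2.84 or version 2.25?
version 2.84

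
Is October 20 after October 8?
Yes. Day 20 comes after day 8 in October — this is a date comparison, not a decimal one (the decimal 10.20 would be smaller than 10.8).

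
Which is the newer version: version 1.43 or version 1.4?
version 1.43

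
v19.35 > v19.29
True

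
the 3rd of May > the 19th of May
False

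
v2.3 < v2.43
True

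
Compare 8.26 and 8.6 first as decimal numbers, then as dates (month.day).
As decimals: 8.26 < 8.6. As dates: 8/26 is later than 8/6 (day 26 > day 6).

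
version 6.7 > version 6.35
False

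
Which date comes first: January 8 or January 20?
January 8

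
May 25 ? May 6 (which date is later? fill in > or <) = >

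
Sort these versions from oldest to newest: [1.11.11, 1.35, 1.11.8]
[1.11.8, 1.11.11, 1.35]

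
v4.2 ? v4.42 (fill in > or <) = <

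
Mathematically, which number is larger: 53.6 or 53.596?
53.6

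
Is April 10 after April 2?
Yes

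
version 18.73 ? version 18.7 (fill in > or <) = >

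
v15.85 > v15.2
True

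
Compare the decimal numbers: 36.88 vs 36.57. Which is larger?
36.88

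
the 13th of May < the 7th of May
False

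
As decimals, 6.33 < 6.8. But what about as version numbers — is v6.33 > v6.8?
True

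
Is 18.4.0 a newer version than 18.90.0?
No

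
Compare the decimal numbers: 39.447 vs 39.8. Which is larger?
39.8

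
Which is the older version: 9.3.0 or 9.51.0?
9.3.0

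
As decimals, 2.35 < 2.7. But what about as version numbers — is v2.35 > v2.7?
True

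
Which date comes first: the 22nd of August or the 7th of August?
the 7th of August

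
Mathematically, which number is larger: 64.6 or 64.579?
64.6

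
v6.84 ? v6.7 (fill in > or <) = >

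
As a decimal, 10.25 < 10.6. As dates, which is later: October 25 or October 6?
October 25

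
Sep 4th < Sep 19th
True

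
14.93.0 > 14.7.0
True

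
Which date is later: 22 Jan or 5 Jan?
22 Jan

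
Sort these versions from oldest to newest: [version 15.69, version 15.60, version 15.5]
[version 15.5, version 15.60, version 15.69]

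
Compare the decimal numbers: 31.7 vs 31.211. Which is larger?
31.7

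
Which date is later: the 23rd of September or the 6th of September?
the 23rd of September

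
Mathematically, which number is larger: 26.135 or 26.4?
26.4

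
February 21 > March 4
False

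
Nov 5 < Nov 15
True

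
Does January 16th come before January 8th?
No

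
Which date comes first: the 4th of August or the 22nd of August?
the 4th of August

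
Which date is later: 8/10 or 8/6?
8/10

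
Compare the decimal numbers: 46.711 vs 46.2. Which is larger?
46.711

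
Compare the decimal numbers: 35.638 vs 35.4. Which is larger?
35.638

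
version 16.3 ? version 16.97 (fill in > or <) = <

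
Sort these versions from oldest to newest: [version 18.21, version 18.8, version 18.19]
[version 18.8, version 18.19, version 18.21]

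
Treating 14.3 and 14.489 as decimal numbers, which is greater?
14.489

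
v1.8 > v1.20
False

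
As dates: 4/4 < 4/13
True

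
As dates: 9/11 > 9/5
True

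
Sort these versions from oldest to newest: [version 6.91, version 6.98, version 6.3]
[version 6.3, version 6.91, version 6.98]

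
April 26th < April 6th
False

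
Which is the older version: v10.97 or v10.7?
v10.7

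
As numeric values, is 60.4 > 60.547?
False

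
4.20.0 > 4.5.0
True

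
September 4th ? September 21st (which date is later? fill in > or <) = <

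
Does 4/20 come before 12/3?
Yes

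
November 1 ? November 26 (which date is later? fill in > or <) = <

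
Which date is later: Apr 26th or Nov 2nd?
Nov 2nd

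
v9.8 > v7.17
True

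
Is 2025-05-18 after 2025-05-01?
Yes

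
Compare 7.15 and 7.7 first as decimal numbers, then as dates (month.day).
As decimals: 7.15 < 7.7. As dates: 7/15 is later than 7/7 (day 15 > day 7).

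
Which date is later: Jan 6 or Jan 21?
Jan 21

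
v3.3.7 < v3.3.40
True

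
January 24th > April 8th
False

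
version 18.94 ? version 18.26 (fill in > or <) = >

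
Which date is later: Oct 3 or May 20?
Oct 3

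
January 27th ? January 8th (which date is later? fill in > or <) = >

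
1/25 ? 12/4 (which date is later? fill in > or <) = <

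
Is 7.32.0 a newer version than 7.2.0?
Yes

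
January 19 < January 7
False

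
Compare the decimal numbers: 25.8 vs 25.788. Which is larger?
25.8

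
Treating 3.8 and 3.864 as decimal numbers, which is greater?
3.864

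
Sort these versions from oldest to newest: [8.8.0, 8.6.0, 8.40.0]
[8.6.0, 8.8.0, 8.40.0]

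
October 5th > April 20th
True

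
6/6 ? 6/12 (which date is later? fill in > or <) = <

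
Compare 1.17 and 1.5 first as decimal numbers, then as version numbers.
As decimals: 1.17 < 1.5. As versions: v1.17 > v1.5 (minor version 17 > 5).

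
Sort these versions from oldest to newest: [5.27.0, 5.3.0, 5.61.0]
[5.3.0, 5.27.0, 5.61.0]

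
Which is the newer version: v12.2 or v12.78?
v12.78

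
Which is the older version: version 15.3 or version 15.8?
version 15.3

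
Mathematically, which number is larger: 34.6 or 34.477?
34.6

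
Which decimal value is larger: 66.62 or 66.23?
66.62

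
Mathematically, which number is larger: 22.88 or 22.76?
22.88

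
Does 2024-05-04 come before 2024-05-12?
Yes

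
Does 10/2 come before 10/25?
Yes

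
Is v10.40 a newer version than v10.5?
Yes. Version numbers are compared segment by segment as integers, not as decimals: minor version 40 > 5, so v10.40 > v10.5 (even though the decimal 10.40 < 10.5).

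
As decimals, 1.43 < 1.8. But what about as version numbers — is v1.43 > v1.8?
True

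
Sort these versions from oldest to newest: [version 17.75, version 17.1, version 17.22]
[version 17.1, version 17.22, version 17.75]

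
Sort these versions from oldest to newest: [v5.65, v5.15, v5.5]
[v5.5, v5.15, v5.65]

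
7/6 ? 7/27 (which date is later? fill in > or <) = <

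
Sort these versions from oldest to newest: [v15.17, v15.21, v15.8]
[v15.8, v15.17, v15.21]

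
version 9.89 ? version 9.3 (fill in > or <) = >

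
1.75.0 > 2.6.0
False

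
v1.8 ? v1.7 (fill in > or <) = >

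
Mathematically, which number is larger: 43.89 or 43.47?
43.89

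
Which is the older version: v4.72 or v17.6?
v4.72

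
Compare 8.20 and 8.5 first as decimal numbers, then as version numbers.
As decimals: 8.20 < 8.5. As versions: v8.20 > v8.5 (minor version 20 > 5).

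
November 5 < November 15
True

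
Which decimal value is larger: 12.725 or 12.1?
12.725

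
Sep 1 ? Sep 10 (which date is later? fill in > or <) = <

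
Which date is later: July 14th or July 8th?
July 14th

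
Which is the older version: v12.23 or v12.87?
v12.23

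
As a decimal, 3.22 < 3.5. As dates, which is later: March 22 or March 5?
March 22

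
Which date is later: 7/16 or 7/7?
7/16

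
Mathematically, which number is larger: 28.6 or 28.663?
28.663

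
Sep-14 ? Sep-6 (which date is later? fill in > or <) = >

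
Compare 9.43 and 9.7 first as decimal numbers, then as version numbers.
As decimals: 9.43 < 9.7. As versions: v9.43 > v9.7 (minor version 43 > 7).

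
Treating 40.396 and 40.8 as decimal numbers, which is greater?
40.8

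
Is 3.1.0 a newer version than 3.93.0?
No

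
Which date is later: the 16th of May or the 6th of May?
the 16th of May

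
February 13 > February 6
True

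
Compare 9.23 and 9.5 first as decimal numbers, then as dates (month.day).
As decimals: 9.23 < 9.5. As dates: 9/23 is later than 9/5 (day 23 > day 5).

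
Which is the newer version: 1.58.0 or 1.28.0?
1.58.0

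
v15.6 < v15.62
True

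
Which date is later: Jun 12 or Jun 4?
Jun 12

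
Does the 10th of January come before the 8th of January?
No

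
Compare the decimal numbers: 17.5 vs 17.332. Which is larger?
17.5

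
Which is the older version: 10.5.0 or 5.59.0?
5.59.0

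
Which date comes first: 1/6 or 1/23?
1/6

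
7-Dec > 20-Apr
True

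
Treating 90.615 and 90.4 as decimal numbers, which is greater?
90.615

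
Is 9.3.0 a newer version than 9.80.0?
No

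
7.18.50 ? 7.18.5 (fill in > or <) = >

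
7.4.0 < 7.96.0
True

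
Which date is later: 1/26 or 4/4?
4/4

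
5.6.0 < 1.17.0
False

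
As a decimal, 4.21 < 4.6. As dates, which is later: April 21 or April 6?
April 21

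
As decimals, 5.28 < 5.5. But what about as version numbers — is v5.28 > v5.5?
True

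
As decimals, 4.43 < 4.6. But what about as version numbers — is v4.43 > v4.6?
True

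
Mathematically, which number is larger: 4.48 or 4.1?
4.48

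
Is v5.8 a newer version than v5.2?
Yes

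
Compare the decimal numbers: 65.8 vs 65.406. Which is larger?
65.8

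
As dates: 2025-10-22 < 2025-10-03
False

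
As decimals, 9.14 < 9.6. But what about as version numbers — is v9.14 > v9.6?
True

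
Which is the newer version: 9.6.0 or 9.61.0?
9.61.0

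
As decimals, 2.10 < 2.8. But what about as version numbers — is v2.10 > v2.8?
True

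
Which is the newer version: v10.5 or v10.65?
v10.65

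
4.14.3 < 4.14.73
True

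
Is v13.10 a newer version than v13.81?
No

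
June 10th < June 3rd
False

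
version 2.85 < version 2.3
False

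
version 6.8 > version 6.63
False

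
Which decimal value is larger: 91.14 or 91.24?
91.24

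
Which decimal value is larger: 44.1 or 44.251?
44.251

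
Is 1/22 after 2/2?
No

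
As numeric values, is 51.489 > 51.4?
True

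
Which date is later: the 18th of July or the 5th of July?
the 18th of July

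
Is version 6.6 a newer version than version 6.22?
No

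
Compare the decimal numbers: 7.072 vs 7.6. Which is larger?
7.6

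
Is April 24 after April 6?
Yes. Day 24 comes after day 6 in April — this is a date comparison, not a decimal one (the decimal 4.24 would be smaller than 4.6).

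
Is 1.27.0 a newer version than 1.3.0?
Yes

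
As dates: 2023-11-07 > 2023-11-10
False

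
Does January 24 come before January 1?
No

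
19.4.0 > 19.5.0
False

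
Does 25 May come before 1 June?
Yes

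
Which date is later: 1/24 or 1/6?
1/24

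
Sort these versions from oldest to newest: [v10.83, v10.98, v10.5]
[v10.5, v10.83, v10.98]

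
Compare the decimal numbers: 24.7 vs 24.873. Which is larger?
24.873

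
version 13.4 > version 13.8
False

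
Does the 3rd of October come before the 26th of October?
Yes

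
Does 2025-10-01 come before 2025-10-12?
Yes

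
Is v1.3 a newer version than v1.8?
No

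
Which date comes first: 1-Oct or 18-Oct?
1-Oct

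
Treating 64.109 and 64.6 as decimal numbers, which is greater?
64.6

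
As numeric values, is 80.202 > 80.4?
False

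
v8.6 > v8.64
False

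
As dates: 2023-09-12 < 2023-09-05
False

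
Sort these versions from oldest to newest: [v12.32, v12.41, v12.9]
[v12.9, v12.32, v12.41]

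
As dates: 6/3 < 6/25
True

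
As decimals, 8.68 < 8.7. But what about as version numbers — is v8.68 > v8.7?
True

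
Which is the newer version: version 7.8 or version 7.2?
version 7.8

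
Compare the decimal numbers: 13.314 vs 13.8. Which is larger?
13.8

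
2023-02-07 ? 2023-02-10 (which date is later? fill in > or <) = <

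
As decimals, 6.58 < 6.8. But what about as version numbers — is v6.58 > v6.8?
True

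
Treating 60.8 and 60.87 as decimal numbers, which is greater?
60.87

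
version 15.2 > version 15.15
False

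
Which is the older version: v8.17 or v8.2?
v8.2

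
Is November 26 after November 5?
Yes. Day 26 comes after day 5 in November — this is a date comparison, not a decimal one (the decimal 11.26 would be smaller than 11.5).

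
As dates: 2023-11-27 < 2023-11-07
False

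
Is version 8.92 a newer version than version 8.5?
Yes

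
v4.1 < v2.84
False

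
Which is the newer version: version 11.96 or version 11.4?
version 11.96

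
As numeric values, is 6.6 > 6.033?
True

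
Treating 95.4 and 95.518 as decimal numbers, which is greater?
95.518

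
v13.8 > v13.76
False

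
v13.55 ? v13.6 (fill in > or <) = >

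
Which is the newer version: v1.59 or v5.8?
v5.8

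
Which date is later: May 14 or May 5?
May 14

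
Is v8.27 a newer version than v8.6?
Yes. Version numbers are compared segment by segment as integers, not as decimals: minor version 27 > 6, so v8.27 > v8.6 (even though the decimal 8.27 < 8.6).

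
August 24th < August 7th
False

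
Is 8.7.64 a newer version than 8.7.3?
Yes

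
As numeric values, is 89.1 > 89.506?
False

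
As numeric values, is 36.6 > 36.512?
True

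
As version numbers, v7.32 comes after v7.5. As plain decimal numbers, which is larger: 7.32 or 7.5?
7.5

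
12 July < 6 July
False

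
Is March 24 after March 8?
Yes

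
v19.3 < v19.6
True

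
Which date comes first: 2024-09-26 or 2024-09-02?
2024-09-02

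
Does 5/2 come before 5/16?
Yes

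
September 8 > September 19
False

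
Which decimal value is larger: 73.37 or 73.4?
73.4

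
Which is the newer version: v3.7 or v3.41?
v3.41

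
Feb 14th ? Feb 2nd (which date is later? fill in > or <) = >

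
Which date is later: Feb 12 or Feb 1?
Feb 12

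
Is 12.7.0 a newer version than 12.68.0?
No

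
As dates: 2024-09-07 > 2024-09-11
False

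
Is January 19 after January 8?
Yes. Day 19 comes after day 8 in January — this is a date comparison, not a decimal one (the decimal 1.19 would be smaller than 1.8).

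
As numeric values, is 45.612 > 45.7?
False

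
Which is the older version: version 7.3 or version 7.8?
version 7.3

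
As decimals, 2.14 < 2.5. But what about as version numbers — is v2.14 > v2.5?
True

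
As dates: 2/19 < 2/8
False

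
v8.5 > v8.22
False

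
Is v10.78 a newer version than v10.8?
Yes. Version numbers are compared segment by segment as integers, not as decimals: minor version 78 > 8, so v10.78 > v10.8 (even though the decimal 10.78 < 10.8).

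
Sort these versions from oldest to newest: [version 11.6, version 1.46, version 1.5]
[version 1.5, version 1.46, version 11.6]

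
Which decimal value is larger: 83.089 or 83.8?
83.8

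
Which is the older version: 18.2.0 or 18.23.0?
18.2.0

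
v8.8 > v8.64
False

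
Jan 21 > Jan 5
True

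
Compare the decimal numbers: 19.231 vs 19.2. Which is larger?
19.231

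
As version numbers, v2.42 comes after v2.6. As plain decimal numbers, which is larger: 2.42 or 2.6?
2.6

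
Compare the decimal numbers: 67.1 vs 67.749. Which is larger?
67.749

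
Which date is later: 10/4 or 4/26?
10/4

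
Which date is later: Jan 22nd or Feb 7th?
Feb 7th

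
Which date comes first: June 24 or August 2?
June 24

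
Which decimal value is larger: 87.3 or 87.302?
87.302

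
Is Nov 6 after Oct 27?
Yes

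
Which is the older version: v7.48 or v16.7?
v7.48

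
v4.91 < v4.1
False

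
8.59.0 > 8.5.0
True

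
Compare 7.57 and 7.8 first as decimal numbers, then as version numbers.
As decimals: 7.57 < 7.8. As versions: v7.57 > v7.8 (minor version 57 > 8).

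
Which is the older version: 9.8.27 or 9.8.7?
9.8.7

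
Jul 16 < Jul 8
False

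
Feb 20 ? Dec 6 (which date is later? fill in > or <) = <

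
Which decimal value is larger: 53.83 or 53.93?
53.93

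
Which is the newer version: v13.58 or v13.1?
v13.58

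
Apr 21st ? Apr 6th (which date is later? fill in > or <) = >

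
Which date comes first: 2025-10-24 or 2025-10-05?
2025-10-05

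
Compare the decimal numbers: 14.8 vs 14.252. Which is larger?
14.8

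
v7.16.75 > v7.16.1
True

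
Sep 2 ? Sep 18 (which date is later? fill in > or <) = <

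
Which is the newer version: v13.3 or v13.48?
v13.48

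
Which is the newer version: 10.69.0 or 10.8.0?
10.69.0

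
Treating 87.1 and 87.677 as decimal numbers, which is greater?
87.677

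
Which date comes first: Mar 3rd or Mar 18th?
Mar 3rd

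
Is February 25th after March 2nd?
No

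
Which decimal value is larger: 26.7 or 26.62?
26.7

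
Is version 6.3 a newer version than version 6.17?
No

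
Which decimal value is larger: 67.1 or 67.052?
67.1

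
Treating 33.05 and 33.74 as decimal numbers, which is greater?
33.74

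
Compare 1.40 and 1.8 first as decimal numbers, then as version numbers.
As decimals: 1.40 < 1.8. As versions: v1.40 > v1.8 (minor version 40 > 8).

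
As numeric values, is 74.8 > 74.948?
False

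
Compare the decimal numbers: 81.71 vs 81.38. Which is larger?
81.71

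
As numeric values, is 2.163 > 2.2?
False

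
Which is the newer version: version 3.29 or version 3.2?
version 3.29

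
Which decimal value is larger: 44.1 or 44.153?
44.153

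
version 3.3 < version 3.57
True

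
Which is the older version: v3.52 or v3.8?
v3.8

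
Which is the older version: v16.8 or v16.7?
v16.7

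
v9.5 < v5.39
False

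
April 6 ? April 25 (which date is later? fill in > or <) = <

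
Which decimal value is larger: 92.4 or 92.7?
92.7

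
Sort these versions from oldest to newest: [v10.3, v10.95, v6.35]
[v6.35, v10.3, v10.95]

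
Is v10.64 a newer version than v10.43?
Yes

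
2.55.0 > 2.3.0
True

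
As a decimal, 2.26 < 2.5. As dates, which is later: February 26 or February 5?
February 26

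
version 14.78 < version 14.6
False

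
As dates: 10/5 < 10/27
True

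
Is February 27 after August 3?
No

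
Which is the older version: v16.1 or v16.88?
v16.1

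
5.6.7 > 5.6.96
False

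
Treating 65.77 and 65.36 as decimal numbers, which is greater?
65.77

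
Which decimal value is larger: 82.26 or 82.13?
82.26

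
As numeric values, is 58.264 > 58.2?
True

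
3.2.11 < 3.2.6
False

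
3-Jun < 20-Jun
True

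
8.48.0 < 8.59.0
True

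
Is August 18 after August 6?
Yes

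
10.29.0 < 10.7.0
False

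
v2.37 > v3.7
False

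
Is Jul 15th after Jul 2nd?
Yes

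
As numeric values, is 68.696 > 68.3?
True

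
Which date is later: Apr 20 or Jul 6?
Jul 6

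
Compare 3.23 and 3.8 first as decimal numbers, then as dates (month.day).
As decimals: 3.23 < 3.8. As dates: 3/23 is later than 3/8 (day 23 > day 8).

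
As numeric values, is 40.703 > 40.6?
True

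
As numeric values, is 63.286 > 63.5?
False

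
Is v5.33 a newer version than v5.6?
Yes. Version numbers are compared segment by segment as integers, not as decimals: minor version 33 > 6, so v5.33 > v5.6 (even though the decimal 5.33 < 5.6).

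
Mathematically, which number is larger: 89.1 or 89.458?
89.458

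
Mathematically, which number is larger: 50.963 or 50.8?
50.963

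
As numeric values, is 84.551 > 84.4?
True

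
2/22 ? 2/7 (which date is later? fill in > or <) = >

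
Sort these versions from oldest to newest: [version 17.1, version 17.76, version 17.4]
[version 17.1, version 17.4, version 17.76]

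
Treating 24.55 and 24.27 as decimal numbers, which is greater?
24.55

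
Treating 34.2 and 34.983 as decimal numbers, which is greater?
34.983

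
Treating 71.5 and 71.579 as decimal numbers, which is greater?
71.579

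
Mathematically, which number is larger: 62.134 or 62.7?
62.7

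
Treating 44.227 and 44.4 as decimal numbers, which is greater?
44.4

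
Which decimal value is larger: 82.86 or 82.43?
82.86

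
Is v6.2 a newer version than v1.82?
Yes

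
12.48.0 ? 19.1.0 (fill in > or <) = <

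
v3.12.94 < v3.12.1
False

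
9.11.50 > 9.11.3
True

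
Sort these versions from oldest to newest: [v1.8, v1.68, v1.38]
[v1.8, v1.38, v1.68]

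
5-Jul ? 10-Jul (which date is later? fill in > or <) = <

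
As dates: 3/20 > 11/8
False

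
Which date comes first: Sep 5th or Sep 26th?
Sep 5th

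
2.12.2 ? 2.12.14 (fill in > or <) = <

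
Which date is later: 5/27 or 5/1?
5/27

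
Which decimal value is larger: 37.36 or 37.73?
37.73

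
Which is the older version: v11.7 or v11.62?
v11.7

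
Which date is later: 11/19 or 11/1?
11/19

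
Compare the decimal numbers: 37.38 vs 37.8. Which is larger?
37.8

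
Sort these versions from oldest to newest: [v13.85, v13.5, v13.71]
[v13.5, v13.71, v13.85]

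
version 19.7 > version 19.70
False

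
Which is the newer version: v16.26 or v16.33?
v16.33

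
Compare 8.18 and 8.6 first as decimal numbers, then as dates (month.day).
As decimals: 8.18 < 8.6. As dates: 8/18 is later than 8/6 (day 18 > day 6).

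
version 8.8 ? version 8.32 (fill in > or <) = <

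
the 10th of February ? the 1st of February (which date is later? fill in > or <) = >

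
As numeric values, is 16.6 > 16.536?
True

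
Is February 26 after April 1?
No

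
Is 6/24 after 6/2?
Yes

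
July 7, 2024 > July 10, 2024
False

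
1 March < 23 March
True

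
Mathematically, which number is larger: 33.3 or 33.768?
33.768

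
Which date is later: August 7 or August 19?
August 19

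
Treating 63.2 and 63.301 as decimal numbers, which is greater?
63.301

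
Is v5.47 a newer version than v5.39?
Yes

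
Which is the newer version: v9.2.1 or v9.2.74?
v9.2.74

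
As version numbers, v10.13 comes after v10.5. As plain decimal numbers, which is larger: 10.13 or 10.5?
10.5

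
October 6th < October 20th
True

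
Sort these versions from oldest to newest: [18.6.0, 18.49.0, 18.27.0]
[18.6.0, 18.27.0, 18.49.0]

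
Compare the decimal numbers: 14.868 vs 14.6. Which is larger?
14.868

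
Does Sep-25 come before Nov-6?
Yes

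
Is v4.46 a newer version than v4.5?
Yes. Version numbers are compared segment by segment as integers, not as decimals: minor version 46 > 5, so v4.46 > v4.5 (even though the decimal 4.46 < 4.5).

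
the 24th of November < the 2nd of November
False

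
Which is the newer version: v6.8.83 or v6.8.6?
v6.8.83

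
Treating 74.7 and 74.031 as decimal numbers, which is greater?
74.7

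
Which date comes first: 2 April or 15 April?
2 April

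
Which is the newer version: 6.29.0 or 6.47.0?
6.47.0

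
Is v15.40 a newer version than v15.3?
Yes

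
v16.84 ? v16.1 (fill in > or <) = >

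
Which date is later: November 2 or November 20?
November 20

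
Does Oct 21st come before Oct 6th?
No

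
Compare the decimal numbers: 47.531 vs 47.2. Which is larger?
47.531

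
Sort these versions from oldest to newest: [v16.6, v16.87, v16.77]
[v16.6, v16.77, v16.87]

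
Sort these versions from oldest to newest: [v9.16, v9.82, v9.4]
[v9.4, v9.16, v9.82]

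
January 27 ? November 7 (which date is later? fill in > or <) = <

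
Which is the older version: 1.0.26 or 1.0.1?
1.0.1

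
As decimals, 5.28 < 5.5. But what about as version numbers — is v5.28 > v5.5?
True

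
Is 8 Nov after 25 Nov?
No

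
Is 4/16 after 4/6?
Yes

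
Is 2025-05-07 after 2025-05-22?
No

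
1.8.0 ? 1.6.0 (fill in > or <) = >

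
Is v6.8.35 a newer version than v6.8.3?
Yes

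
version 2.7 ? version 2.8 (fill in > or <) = <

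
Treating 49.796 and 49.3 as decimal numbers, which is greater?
49.796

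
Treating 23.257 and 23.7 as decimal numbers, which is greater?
23.7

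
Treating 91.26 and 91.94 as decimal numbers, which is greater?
91.94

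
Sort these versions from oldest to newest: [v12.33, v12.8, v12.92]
[v12.8, v12.33, v12.92]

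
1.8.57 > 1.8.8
True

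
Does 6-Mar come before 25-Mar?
Yes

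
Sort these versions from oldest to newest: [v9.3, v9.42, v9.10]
[v9.3, v9.10, v9.42]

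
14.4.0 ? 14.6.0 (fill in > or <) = <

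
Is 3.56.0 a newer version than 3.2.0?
Yes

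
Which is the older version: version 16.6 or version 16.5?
version 16.5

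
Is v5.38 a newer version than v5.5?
Yes. Version numbers are compared segment by segment as integers, not as decimals: minor version 38 > 5, so v5.38 > v5.5 (even though the decimal 5.38 < 5.5).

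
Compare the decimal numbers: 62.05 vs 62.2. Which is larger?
62.2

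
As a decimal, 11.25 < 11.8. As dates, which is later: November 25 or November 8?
November 25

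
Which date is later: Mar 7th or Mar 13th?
Mar 13th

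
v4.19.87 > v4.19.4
True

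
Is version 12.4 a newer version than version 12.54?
No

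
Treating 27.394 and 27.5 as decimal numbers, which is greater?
27.5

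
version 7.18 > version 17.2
False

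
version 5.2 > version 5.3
False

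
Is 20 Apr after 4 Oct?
No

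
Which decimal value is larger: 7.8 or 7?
7.8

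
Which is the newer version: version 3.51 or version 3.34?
version 3.51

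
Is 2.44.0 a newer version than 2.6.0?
Yes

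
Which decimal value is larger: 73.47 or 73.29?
73.47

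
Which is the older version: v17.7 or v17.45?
v17.7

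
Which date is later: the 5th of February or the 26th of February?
the 26th of February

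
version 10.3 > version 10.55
False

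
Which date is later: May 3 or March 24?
May 3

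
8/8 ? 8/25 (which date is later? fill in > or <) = <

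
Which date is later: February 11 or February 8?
February 11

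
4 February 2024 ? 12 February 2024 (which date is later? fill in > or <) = <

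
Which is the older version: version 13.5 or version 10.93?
version 10.93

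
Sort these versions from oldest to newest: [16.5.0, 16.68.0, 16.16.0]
[16.5.0, 16.16.0, 16.68.0]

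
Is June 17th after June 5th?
Yes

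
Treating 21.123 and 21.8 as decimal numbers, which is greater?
21.8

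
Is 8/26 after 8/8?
Yes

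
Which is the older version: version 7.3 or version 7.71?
version 7.3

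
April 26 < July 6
True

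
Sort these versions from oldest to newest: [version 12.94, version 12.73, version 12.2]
[version 12.2, version 12.73, version 12.94]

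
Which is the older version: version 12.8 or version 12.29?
version 12.8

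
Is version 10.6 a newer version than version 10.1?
Yes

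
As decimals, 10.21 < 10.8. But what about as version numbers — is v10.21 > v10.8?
True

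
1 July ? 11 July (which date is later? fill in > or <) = <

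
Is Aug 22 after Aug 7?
Yes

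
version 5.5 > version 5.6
False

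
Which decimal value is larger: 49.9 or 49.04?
49.9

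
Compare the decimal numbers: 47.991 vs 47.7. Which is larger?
47.991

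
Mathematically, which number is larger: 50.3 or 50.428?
50.428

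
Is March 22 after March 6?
Yes. Day 22 comes after day 6 in March — this is a date comparison, not a decimal one (the decimal 3.22 would be smaller than 3.6).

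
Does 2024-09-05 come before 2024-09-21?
Yes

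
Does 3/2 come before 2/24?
No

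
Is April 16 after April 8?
Yes. Day 16 comes after day 8 in April — this is a date comparison, not a decimal one (the decimal 4.16 would be smaller than 4.8).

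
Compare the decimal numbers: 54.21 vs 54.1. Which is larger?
54.21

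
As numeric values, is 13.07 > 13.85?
False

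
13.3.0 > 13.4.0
False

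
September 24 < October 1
True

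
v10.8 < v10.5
False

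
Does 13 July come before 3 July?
No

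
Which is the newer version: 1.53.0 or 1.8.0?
1.53.0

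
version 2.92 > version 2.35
True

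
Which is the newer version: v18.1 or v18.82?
v18.82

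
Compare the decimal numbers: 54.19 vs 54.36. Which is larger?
54.36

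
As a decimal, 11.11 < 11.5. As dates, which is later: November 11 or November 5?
November 11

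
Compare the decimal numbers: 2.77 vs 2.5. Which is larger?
2.77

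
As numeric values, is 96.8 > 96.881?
False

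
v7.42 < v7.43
True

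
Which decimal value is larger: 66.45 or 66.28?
66.45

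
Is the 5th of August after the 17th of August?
No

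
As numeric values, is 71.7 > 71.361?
True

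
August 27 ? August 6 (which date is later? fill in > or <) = >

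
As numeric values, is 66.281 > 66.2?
True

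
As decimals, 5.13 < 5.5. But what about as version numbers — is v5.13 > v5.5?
True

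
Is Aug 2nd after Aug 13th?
No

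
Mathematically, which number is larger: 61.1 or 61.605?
61.605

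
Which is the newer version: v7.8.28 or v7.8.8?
v7.8.28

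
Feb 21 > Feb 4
True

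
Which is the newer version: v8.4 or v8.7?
v8.7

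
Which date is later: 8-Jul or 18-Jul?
18-Jul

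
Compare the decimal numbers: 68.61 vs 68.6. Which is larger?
68.61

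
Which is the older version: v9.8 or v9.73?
v9.8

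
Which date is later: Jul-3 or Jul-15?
Jul-15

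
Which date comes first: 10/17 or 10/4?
10/4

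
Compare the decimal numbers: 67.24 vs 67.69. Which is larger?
67.69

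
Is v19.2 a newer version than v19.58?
No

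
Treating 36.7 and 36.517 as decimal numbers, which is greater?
36.7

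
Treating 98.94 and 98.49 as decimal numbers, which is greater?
98.94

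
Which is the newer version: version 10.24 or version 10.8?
version 10.24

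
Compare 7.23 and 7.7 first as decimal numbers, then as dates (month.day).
As decimals: 7.23 < 7.7. As dates: 7/23 is later than 7/7 (day 23 > day 7).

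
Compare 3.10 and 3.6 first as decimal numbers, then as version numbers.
As decimals: 3.10 < 3.6. As versions: v3.10 > v3.6 (minor version 10 > 6).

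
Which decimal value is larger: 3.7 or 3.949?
3.949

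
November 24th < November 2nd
False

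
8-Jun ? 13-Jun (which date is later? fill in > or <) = <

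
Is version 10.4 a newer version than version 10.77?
No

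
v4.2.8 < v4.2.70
True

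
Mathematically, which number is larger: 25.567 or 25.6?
25.6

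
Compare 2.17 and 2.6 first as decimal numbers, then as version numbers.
As decimals: 2.17 < 2.6. As versions: v2.17 > v2.6 (minor version 17 > 6).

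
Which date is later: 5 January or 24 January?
24 January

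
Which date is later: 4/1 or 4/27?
4/27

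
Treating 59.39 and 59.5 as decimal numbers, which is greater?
59.5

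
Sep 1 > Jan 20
True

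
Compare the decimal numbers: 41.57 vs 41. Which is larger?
41.57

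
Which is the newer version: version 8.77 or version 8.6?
version 8.77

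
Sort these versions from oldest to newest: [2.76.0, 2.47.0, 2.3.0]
[2.3.0, 2.47.0, 2.76.0]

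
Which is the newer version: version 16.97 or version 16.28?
version 16.97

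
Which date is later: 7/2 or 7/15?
7/15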